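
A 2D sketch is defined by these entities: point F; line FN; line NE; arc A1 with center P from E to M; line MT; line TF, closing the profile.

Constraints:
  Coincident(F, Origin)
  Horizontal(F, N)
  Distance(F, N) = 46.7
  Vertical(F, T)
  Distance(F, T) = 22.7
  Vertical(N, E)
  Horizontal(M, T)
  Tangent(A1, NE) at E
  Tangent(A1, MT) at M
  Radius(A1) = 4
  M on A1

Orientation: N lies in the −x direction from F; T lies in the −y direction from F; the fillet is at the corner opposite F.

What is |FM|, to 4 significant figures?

48.36

F is at the origin; FN is horizontal with |FN| = 46.7 and N on the −x side, so N = (-46.70, 0.000). FT is vertical with |FT| = 22.7 and T on the −y side, so T = (0.000, -22.70). The virtual corner opposite F is at (-46.70, -22.70). Tangency of A1 to NE means the radius PE is perpendicular to NE and the tangent condition forces PM to be normal to MT, with radius 4.0, so the center P sits 4.0 in from both sides at P = (-42.70, -18.70). That places the tangent points at E = (-46.70, -18.70) on NE and M = (-42.70, -22.70) on MT. Then |FM| = |M − F| = 48.36.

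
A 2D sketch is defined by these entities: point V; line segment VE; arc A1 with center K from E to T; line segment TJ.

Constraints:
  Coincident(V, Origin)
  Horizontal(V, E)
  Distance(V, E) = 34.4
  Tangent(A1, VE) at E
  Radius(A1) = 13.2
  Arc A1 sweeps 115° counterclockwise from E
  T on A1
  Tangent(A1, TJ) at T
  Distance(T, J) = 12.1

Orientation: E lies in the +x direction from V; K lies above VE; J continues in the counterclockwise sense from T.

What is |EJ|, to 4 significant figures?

30.52

V is at the origin; V and E share the same y with |VE| = 34.4 and E on the +x side, so E = (34.40, 0.000). The tangent condition forces KE to be normal to VE, so K = E + (0, 13.2) = (34.40, 13.20). On A1, E sits at bearing -90° from K; a 115° counterclockwise sweep puts T at bearing 25°, so T = K + 13.2·(cos 25°, sin 25°) = (46.36, 18.78). Since A1 is tangent to TJ there, KT ⟂ TJ, so TJ runs along (−sin 25°, cos 25°); with |TJ| = 12.1, J = (41.25, 29.74). Then |EJ| = |J − E| = 30.52.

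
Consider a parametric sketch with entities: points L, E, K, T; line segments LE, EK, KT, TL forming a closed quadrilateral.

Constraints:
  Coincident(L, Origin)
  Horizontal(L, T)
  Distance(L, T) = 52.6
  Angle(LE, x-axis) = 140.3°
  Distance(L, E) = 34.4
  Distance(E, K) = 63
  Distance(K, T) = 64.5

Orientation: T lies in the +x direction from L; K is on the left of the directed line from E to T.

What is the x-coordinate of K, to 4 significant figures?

25.01

Checks: |EK| = 63.00 ✓; |KT| = 64.50 ✓.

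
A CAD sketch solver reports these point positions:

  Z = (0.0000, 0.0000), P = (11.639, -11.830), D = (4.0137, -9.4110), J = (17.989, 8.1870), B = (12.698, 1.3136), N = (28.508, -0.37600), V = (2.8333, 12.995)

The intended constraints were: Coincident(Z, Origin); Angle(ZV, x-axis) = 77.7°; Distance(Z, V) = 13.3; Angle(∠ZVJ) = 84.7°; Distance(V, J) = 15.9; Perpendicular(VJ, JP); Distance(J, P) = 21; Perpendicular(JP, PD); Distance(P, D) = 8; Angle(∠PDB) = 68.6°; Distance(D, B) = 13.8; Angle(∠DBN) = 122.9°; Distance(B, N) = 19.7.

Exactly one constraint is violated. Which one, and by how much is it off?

Distance(B, N) = 19.7 — off by 3.80.

Z = (0.00, 0.00) ✓; ZV at 77.70° ✓; |ZV| = 13.30 ✓; ∠ZVJ = 84.70° ✓; |VJ| = 15.90 ✓; ∠(VJ, JP) = 90.00° ✓; |JP| = 21.00 ✓; ∠(JP, PD) = 90.00° ✓; |PD| = 8.000 ✓; ∠PDB = 68.60° ✓; |DB| = 13.80 ✓; ∠DBN = 122.9° ✓; |BN| = 15.90 ✗.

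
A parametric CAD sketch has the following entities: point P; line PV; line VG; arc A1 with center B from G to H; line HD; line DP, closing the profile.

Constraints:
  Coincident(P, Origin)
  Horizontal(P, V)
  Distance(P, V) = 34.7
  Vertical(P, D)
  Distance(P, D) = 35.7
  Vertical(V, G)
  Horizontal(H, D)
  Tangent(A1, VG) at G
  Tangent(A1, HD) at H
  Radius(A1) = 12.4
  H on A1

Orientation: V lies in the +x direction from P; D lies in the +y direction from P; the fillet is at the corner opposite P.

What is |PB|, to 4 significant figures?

32.25

P is at the origin; PV is horizontal with |PV| = 34.7 and V on the +x side, so V = (34.70, 0.000). P and D share the same x with |PD| = 35.7 and D on the +y side, so D = (0.000, 35.70). The virtual corner opposite P is at (34.70, 35.70). Since A1 is tangent to VG there, BG ⟂ VG and since A1 is tangent to HD there, BH ⟂ HD, with radius 12.4, so the center B sits 12.4 in from both sides at B = (22.30, 23.30). Then |PB| = |B − P| = 32.25.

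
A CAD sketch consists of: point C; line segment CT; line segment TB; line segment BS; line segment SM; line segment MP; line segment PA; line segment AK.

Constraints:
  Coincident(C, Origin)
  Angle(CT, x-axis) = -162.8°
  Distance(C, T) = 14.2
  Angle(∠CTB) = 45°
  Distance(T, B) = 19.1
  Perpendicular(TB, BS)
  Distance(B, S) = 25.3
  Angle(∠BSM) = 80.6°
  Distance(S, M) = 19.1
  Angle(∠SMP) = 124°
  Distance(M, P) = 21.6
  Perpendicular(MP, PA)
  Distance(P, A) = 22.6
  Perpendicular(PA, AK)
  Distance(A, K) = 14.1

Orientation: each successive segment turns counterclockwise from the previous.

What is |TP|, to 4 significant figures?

9.097

C is at the origin; CT runs at -162.8° with length 14.2, so T = (-13.56, -4.199). ∠CTB = 45.0° gives TB at -27.80° from the x-axis; with |TB| = 19.1, B = (3.331, -13.11). The perpendicularity gives BS at right angles to TB, so BS runs at 62.20°; with |BS| = 25.3, S = (15.13, 9.273). ∠BSM = 80.6° gives SM at 161.6° from the x-axis; with |SM| = 19.1, M = (-2.993, 15.30). ∠SMP = 124.0° gives MP at -142.4° from the x-axis; with |MP| = 21.6, P = (-20.11, 2.123). Then |TP| = |P − T| = 9.097.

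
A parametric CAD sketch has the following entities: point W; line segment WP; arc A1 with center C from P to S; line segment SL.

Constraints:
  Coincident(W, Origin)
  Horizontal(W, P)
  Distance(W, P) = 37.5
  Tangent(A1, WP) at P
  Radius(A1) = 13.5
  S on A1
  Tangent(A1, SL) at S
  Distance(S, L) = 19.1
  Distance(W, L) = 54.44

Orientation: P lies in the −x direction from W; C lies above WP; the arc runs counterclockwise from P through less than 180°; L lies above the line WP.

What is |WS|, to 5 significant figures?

35.487

Checks: |CS| = 13.50 ✓; ∠(CS, SL) = 90.00° ✓; |SL| = 19.10 ✓; |WL| = 54.44 ✓.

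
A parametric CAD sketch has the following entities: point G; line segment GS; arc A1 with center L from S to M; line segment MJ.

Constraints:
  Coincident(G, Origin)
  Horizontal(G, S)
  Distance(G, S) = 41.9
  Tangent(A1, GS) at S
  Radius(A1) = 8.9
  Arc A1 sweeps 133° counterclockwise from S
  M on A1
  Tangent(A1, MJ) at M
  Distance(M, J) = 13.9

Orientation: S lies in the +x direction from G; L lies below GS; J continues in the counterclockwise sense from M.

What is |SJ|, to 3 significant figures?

25.3

On A1, S sits at bearing 90° from L; a 133° counterclockwise sweep puts M at bearing 223°, so M = L + 8.9·(cos 223°, sin 223°) = (35.4, -15.0). The tangent condition forces LM to be normal to MJ, so MJ runs along (−sin 223°, cos 223°); with |MJ| = 13.9, J = (44.9, -25.1). Then |SJ| = |J − S| = 25.3.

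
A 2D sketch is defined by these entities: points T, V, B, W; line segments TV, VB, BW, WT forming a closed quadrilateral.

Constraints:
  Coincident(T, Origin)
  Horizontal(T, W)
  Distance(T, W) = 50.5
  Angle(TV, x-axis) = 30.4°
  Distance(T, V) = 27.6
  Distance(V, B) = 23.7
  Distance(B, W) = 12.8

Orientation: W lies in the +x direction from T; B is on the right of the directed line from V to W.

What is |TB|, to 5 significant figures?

38.823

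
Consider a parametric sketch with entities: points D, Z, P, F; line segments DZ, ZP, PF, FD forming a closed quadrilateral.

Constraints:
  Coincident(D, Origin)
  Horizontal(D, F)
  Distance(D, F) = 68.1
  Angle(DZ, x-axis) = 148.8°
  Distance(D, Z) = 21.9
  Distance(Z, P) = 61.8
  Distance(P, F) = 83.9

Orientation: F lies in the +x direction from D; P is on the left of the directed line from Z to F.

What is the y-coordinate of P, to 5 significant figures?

63.918

D is at the origin; D and F share the same y with |DF| = 68.1 and F in +x, so F = (68.1, 0). DZ runs at 148.8° with |DZ| = 21.9, so Z = (-18.732, 11.345). P is determined by |ZP| = 61.8 and |PF| = 83.9 together: it lies at the intersection of circle(Z, 61.8) and circle(F, 83.9). With |ZF| = 87.570, the foot of the radical line on ZF is 25.400 from Z and the perpendicular offset is √(61.8² − 25.400²) = 56.339. Taking the left-of-ZF solution: P = (13.752, 63.918).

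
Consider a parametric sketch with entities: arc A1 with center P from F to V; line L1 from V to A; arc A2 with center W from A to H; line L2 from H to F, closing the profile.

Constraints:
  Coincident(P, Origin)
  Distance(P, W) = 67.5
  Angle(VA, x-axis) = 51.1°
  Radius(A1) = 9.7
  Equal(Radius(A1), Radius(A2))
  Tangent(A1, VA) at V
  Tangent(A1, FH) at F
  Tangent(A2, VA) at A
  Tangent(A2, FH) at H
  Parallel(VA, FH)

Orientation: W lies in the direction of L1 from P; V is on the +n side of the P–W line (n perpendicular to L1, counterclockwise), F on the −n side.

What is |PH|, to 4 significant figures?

68.19

Tangency of A1 to both parallel lines with radius 9.7 puts V and F at P ± 9.7·n: V = (-7.549, 6.091), F = (7.549, -6.091). Equal radii place A and H the same way about W: A = W + 9.7·n = (34.84, 58.62), H = W − 9.7·n = (49.94, 46.44). Then |PH| = |H − P| = 68.19.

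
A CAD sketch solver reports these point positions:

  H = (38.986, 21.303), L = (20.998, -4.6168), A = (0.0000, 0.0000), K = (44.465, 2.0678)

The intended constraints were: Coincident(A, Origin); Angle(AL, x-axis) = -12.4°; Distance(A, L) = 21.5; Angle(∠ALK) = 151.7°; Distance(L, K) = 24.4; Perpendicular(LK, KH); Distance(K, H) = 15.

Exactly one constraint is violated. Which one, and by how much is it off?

Distance(K, H) = 15 — off by 5.00.

A = (0.00, 0.00) ✓; AL at -12.40° ✓; |AL| = 21.50 ✓; ∠ALK = 151.7° ✓; |LK| = 24.40 ✓; ∠(LK, KH) = 90.00° ✓; |KH| = 20.00 ✗.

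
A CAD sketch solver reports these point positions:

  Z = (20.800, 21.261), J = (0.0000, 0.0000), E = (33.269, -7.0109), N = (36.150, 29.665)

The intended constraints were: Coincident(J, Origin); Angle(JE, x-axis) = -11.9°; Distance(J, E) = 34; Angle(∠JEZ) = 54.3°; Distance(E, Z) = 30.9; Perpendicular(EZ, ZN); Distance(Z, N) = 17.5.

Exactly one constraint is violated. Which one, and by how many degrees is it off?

Perpendicular(EZ, ZN) — off by 4.90°.

J = (0.00, 0.00) ✓; JE at -11.90° ✓; |JE| = 34.00 ✓; ∠JEZ = 54.30° ✓; |EZ| = 30.90 ✓; ∠(EZ, ZN) = 85.10° ✗; |ZN| = 17.50 ✓.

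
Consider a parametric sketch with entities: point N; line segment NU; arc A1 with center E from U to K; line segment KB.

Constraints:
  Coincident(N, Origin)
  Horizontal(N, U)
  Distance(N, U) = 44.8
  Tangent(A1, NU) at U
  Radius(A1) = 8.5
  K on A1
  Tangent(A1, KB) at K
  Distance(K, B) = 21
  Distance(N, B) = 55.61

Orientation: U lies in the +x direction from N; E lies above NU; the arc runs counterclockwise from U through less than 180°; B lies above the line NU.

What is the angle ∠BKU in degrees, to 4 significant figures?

125.6°

N is at the origin; NU is horizontal with |NU| = 44.8 and U on the +x side, so U = (44.80, 0.000). A1 meets NU tangentially, so EU is at right angles to NU, so E = U + (0, 8.5) = (44.80, 8.500). Since EK ⟂ KB (tangency), |EB| = √(8.5² + 21.0²) = 22.66 regardless of where K sits on A1. So B lies on both circle(N, 55.61) and circle(E, 22.66); the above-NU intersection is B = (46.09, 31.12). K is the foot of the tangent from B: K = (52.85, 11.24).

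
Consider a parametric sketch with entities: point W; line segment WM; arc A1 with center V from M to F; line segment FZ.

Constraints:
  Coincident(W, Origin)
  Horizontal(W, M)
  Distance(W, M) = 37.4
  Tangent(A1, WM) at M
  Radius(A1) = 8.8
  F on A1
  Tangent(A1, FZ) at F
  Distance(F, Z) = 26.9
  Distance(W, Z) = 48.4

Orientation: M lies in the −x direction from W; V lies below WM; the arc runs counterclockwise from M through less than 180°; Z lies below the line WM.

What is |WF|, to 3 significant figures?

46.9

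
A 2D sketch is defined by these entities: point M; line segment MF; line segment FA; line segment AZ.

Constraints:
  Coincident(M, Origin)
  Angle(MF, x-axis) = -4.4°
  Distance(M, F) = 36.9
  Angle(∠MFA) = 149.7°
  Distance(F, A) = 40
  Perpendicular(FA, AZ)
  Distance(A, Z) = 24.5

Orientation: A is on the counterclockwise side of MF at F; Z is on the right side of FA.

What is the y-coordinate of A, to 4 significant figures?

14.64

M is at the origin; MF runs at -4.4° with length 36.9, so F = 36.9·(cos -4.4°, sin -4.4°) = (36.79, -2.831). ∠MFA = 149.7°, so FA runs at -4.4° + (180° − 149.7°) = 25.90° from the x-axis; with |FA| = 40.0, A = F + 40.0·(cos 25.90°, sin 25.90°) = (72.77, 14.64). So A.y = 14.64.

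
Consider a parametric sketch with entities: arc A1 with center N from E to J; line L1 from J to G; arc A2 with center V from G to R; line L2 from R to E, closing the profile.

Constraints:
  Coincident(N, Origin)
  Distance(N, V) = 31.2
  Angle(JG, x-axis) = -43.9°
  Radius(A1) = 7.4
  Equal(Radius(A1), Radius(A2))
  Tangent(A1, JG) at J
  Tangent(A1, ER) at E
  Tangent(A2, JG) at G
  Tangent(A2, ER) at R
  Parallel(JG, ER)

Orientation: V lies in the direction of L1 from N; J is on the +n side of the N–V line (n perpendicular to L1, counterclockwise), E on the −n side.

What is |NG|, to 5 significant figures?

32.066

The slot axis is L1's direction at -43.9°, so u = (cos -43.9°, sin -43.9°) = (0.72055, -0.69340) and n = (−sin -43.9°, cos -43.9°) = (0.69340, 0.72055). N is at the origin and V lies 31.2 along u from N, so V = 31.2·u = (22.481, -21.634). Tangency of A1 to both parallel lines with radius 7.4 puts J and E at N ± 7.4·n: J = (5.1312, 5.3321), E = (-5.1312, -5.3321). Equal radii place G and R the same way about V: G = V + 7.4·n = (27.612, -16.302), R = V − 7.4·n = (17.350, -26.966). Then |NG| = |G − N| = 32.066.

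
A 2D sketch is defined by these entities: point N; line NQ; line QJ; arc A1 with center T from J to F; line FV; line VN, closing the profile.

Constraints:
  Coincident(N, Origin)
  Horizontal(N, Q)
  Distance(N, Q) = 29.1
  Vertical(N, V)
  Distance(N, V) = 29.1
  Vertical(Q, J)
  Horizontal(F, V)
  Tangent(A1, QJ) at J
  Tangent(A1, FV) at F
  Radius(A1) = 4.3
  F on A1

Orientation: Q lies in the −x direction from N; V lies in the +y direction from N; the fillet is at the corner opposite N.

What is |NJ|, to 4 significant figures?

38.23

The virtual corner opposite N is at (-29.10, 29.10). A1 meets QJ tangentially, so TJ is at right angles to QJ and since A1 is tangent to FV there, TF ⟂ FV, with radius 4.3, so the center T sits 4.3 in from both sides at T = (-24.80, 24.80). That places the tangent points at J = (-29.10, 24.80) on QJ and F = (-24.80, 29.10) on FV. Then |NJ| = |J − N| = 38.23.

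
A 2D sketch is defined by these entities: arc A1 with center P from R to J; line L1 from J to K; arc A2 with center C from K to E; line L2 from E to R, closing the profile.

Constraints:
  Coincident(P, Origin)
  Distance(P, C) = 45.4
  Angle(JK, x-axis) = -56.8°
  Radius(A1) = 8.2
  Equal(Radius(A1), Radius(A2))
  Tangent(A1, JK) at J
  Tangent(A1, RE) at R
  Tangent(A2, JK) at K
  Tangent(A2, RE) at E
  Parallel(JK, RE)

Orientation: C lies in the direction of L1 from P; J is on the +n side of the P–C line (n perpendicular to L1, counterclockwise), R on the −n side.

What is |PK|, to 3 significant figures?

46.1

The slot axis is L1's direction at -56.8°, so u = (cos -56.8°, sin -56.8°) = (0.548, -0.837) and n = (−sin -56.8°, cos -56.8°) = (0.837, 0.548). P is at the origin and C lies 45.4 along u from P, so C = 45.4·u = (24.9, -38.0). Tangency of A1 to both parallel lines with radius 8.2 puts J and R at P ± 8.2·n: J = (6.86, 4.49), R = (-6.86, -4.49). Equal radii place K and E the same way about C: K = C + 8.2·n = (31.7, -33.5), E = C − 8.2·n = (18.0, -42.5). Then |PK| = |K − P| = 46.1.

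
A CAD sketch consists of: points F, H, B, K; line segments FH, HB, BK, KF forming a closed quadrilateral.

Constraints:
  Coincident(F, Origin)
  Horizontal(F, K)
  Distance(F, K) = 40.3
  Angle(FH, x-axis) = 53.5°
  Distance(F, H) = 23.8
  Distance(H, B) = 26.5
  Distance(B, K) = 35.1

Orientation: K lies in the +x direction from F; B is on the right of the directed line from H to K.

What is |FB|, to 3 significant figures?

8.28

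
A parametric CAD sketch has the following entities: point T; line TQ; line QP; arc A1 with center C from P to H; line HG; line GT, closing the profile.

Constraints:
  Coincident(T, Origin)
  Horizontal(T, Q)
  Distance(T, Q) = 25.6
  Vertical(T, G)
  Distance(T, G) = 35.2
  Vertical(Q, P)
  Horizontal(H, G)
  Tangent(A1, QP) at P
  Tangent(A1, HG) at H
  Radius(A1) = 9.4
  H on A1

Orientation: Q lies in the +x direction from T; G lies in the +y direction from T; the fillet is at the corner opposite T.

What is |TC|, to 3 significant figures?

30.5

T is at the origin; T and Q share the same y with |TQ| = 25.6 and Q on the +x side, so Q = (25.6, 0.00). T and G share the same x with |TG| = 35.2 and G on the +y side, so G = (0.00, 35.2). The virtual corner opposite T is at (25.6, 35.2). The tangent condition forces CP to be normal to QP and A1 meets HG tangentially, so CH is at right angles to HG, with radius 9.4, so the center C sits 9.4 in from both sides at C = (16.2, 25.8). Then |TC| = |C − T| = 30.5.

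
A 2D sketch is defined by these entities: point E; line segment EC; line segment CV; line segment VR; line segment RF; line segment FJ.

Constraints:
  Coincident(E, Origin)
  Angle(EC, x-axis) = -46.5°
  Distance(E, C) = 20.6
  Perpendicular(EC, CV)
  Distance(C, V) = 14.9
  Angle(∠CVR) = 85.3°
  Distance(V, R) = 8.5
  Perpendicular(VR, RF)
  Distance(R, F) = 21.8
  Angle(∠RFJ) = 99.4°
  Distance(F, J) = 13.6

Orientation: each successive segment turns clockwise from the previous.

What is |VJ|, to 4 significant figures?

24.52

VR ⟂ RF, so RF runs at 38.80°; with |RF| = 21.8, F = (15.04, -4.915). ∠RFJ = 99.4° gives FJ at -41.80° from the x-axis; with |FJ| = 13.6, J = (25.17, -13.98). Then |VJ| = |J − V| = 24.52.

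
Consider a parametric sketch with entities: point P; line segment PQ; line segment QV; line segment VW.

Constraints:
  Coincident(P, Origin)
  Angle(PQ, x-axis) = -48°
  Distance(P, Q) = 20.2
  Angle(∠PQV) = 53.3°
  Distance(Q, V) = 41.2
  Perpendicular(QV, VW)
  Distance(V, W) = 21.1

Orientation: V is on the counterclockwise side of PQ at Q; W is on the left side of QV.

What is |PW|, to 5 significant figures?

29.538

∠PQV = 53.3°, so QV runs at -48.0° + (180° − 53.3°) = 78.700° from the x-axis; with |QV| = 41.2, V = Q + 41.2·(cos 78.700°, sin 78.700°) = (21.589, 25.390). QV is perpendicular to VW; with |VW| = 21.1 on the left of QV, W = V + 21.1·(-0.98061, 0.19595) = (0.89845, 29.524). Then |PW| = |W − P| = 29.538.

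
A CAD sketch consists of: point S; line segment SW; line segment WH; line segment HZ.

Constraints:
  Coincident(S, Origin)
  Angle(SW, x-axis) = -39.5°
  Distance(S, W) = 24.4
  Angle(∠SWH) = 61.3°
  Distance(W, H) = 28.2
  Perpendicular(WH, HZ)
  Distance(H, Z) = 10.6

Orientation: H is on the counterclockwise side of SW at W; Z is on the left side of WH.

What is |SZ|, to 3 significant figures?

19.7

S is at the origin; SW runs at -39.5° with length 24.4, so W = 24.4·(cos -39.5°, sin -39.5°) = (18.8, -15.5). ∠SWH = 61.3°, so WH runs at -39.5° + (180° − 61.3°) = 79.2° from the x-axis; with |WH| = 28.2, H = W + 28.2·(cos 79.2°, sin 79.2°) = (24.1, 12.2). WH ⟂ HZ; with |HZ| = 10.6 on the left of WH, Z = H + 10.6·(-0.982, 0.187) = (13.7, 14.2). Then |SZ| = |Z − S| = 19.7.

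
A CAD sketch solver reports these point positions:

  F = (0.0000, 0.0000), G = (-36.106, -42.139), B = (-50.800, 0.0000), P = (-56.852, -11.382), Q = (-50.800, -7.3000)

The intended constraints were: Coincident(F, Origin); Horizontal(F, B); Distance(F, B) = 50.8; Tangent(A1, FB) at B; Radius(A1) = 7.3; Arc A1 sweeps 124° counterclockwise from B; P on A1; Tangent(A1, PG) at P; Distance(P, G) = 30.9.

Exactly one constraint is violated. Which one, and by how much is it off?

Distance(P, G) = 30.9 — off by 6.20.

F = (0.00, 0.00) ✓; F.y = 0.00, B.y = 0.00 ✓; |FB| = 50.80 ✓; ∠(QB, BF) = 90.00° ✓; |QB| = 7.300 ✓; bearing(Q→P) − bearing(Q→B) = 124.0° ✓; |QP| = 7.300 ✓; ∠(QP, PG) = 90.00° ✓; |PG| = 37.10 ✗.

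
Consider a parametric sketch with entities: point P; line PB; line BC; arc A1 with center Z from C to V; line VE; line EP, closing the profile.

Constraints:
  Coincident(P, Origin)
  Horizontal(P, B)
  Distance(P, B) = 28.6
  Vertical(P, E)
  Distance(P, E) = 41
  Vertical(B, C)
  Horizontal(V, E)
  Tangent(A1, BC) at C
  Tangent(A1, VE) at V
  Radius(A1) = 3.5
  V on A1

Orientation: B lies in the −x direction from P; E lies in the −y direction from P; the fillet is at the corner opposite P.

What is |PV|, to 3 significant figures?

48.1

P is at the origin; PB is horizontal with |PB| = 28.6 and B on the −x side, so B = (-28.6, 0.00). PE is vertical with |PE| = 41.0 and E on the −y side, so E = (0.00, -41.0). The virtual corner opposite P is at (-28.6, -41.0). Since A1 is tangent to BC there, ZC ⟂ BC and the tangent condition forces ZV to be normal to VE, with radius 3.5, so the center Z sits 3.5 in from both sides at Z = (-25.1, -37.5). That places the tangent points at C = (-28.6, -37.5) on BC and V = (-25.1, -41.0) on VE. Then |PV| = |V − P| = 48.1.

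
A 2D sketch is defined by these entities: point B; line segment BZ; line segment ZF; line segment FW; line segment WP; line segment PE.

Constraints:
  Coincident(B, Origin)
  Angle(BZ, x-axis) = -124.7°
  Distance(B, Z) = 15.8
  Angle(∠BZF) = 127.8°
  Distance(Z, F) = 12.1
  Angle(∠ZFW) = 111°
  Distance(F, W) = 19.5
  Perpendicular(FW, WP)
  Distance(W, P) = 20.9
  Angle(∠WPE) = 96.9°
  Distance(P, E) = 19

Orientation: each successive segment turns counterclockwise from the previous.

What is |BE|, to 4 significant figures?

3.600

FW is perpendicular to WP, so WP runs at 86.50°; with |WP| = 20.9, P = (15.38, -4.859). ∠WPE = 96.9° gives PE at 169.6° from the x-axis; with |PE| = 19.0, E = (-3.304, -1.429). Then |BE| = |E − B| = 3.600.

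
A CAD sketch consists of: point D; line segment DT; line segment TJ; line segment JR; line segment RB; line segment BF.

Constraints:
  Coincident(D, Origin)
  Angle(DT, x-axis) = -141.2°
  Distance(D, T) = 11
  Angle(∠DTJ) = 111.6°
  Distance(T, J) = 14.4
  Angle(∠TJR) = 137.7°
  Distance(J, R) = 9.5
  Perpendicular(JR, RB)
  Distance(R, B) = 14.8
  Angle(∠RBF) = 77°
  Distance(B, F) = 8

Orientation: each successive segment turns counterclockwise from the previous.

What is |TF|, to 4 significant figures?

12.79

JR ⟂ RB, so RB runs at 59.50°; with |RB| = 14.8, B = (11.38, -12.72). ∠RBF = 77.0° gives BF at 162.5° from the x-axis; with |BF| = 8.0, F = (3.753, -10.31). Then |TF| = |F − T| = 12.79.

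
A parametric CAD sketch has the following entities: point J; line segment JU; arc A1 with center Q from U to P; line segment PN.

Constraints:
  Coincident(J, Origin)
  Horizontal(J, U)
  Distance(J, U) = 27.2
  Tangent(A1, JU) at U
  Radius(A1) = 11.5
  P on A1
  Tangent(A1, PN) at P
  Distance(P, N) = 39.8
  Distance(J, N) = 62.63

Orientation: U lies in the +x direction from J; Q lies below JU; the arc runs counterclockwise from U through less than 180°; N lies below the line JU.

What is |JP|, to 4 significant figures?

23.67

J is at the origin; JU is horizontal with |JU| = 27.2 and U on the +x side, so U = (27.20, 0.000). Since A1 is tangent to JU there, QU ⟂ JU, so Q = U + (0, -11.5) = (27.20, -11.50). Since QP ⟂ PN (tangency), |QN| = √(11.5² + 39.8²) = 41.43 regardless of where P sits on A1. So N lies on both circle(J, 62.63) and circle(Q, 41.43); the below-JU intersection is N = (34.48, -52.28). P is the foot of the tangent from N: P = (16.89, -16.58).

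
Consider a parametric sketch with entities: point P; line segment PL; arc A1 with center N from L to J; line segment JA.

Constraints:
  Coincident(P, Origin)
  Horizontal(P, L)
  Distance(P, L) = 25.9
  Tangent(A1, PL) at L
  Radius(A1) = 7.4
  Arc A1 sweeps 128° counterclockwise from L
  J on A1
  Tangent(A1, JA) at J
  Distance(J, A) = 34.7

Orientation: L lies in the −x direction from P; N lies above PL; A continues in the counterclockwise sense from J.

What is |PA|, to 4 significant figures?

57.11

P is at the origin; PL is horizontal with |PL| = 25.9 and L on the −x side, so L = (-25.90, 0.000). The tangent condition forces NL to be normal to PL, so N = L + (0, 7.4) = (-25.90, 7.400). On A1, L sits at bearing -90° from N; a 128° counterclockwise sweep puts J at bearing 38°, so J = N + 7.4·(cos 38°, sin 38°) = (-20.07, 11.96). The tangent condition forces NJ to be normal to JA, so JA runs along (−sin 38°, cos 38°); with |JA| = 34.7, A = (-41.43, 39.30). Then |PA| = |A − P| = 57.11.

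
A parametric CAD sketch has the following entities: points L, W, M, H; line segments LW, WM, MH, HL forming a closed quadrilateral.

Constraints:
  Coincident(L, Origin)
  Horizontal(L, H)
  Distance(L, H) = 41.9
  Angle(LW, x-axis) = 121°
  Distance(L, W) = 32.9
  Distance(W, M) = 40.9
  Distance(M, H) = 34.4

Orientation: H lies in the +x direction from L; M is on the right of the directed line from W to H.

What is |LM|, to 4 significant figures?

8.928

Checks: |WM| = 40.90 ✓; |MH| = 34.40 ✓.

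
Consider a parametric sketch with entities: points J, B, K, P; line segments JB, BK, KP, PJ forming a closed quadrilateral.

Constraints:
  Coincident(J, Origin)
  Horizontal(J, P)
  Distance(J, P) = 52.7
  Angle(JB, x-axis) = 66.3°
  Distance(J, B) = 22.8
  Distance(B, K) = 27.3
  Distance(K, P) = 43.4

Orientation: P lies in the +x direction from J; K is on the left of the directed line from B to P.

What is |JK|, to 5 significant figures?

48.536

J is at the origin; J and P share the same y with |JP| = 52.7 and P in +x, so P = (52.7, 0). JB runs at 66.3° with |JB| = 22.8, so B = (9.1644, 20.877). K is determined by |BK| = 27.3 and |KP| = 43.4 together: it lies at the intersection of circle(B, 27.3) and circle(P, 43.4). With |BP| = 48.283, the foot of the radical line on BP is 12.354 from B and the perpendicular offset is √(27.3² − 12.354²) = 24.345. Taking the left-of-BP solution: K = (30.830, 37.487).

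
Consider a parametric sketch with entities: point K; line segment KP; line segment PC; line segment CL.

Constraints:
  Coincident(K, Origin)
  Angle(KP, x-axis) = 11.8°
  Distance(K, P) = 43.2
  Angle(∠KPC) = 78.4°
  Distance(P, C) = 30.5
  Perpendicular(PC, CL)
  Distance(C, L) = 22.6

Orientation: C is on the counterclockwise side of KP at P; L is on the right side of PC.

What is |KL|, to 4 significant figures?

68.48

∠KPC = 78.4°, so PC runs at 11.8° + (180° − 78.4°) = 113.4° from the x-axis; with |PC| = 30.5, C = P + 30.5·(cos 113.4°, sin 113.4°) = (30.17, 36.83). The perpendicularity gives CL at right angles to PC; with |CL| = 22.6 on the right of PC, L = C + 22.6·(0.9178, 0.3971) = (50.92, 45.80). Then |KL| = |L − K| = 68.48.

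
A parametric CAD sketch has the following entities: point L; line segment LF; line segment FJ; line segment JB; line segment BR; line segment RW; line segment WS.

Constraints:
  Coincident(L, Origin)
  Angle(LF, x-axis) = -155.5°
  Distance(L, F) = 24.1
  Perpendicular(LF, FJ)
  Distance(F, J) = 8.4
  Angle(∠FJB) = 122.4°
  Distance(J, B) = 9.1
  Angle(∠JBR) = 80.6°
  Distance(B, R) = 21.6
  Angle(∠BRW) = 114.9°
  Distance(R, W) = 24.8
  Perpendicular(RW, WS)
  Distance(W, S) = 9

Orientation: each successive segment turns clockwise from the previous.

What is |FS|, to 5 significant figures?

20.288

L is at the origin; LF runs at -155.5° with length 24.1, so F = (-21.930, -9.9941). LF is perpendicular to FJ, so FJ runs at 114.50°; with |FJ| = 8.4, J = (-25.413, -2.3504). ∠FJB = 122.4° gives JB at 56.900° from the x-axis; with |JB| = 9.1, B = (-20.444, 5.2728). ∠JBR = 80.6° gives BR at -42.500° from the x-axis; with |BR| = 21.6, R = (-4.5188, -9.3199). ∠BRW = 114.9° gives RW at -107.60° from the x-axis; with |RW| = 24.8, W = (-12.018, -32.959). RW is perpendicular to WS, so WS runs at 162.40°; with |WS| = 9.0, S = (-20.596, -30.238). Then |FS| = |S − F| = 20.288.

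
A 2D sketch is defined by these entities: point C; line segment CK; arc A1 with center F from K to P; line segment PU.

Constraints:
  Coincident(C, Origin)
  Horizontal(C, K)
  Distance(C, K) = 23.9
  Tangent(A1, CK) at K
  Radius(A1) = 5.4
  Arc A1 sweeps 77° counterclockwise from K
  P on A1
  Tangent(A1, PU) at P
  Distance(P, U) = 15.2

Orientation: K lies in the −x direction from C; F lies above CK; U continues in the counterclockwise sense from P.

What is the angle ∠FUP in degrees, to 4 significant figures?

19.56°

C is at the origin; CK is horizontal with |CK| = 23.9 and K on the −x side, so K = (-23.90, 0.000). The tangent condition forces FK to be normal to CK, so F = K + (0, 5.4) = (-23.90, 5.400). On A1, K sits at bearing -90° from F; a 77° counterclockwise sweep puts P at bearing -13°, so P = F + 5.4·(cos -13°, sin -13°) = (-18.64, 4.185). Tangency of A1 to PU means the radius FP is perpendicular to PU, so PU runs along (−sin -13°, cos -13°); with |PU| = 15.2, U = (-15.22, 19.00). Then cos ∠FUP = UF·UP / (|UF||UP|), giving 19.56°.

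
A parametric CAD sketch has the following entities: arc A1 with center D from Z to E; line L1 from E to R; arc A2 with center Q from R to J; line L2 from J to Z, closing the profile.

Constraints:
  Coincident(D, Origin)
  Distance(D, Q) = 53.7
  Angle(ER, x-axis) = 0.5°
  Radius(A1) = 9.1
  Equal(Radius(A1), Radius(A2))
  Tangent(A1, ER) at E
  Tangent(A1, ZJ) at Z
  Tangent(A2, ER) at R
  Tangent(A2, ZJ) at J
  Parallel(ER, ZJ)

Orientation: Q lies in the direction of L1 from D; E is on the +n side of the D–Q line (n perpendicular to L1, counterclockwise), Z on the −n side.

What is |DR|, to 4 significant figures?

54.47

The slot axis is L1's direction at 0.5°, so u = (cos 0.5°, sin 0.5°) = (1.000, 0.008727) and n = (−sin 0.5°, cos 0.5°) = (-0.008727, 1.000). D is at the origin and Q lies 53.7 along u from D, so Q = 53.7·u = (53.70, 0.4686). Tangency of A1 to both parallel lines with radius 9.1 puts E and Z at D ± 9.1·n: E = (-0.07941, 9.100), Z = (0.07941, -9.100). Equal radii place R and J the same way about Q: R = Q + 9.1·n = (53.62, 9.568), J = Q − 9.1·n = (53.78, -8.631). Then |DR| = |R − D| = 54.47.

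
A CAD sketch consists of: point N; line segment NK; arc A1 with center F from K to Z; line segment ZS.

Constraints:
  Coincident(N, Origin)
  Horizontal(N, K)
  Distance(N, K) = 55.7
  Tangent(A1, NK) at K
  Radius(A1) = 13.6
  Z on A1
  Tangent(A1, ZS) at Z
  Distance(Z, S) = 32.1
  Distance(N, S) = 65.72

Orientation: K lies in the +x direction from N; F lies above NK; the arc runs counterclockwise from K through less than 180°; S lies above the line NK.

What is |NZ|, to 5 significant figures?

69.849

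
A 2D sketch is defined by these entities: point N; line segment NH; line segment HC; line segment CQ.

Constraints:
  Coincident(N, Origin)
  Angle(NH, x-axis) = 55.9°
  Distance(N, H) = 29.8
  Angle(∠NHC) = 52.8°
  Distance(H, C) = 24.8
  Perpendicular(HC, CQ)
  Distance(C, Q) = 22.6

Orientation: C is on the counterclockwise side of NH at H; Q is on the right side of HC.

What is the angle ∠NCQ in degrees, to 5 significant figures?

164.05°

N is at the origin; NH runs at 55.9° with length 29.8, so H = 29.8·(cos 55.9°, sin 55.9°) = (16.707, 24.676). ∠NHC = 52.8°, so HC runs at 55.9° + (180° − 52.8°) = 183.10° from the x-axis; with |HC| = 24.8, C = H + 24.8·(cos 183.10°, sin 183.10°) = (-8.0567, 23.335). HC is perpendicular to CQ; with |CQ| = 22.6 on the right of HC, Q = C + 22.6·(-0.054079, 0.99854) = (-9.2788, 45.902). Then cos ∠NCQ = CN·CQ / (|CN||CQ|), giving 164.05°.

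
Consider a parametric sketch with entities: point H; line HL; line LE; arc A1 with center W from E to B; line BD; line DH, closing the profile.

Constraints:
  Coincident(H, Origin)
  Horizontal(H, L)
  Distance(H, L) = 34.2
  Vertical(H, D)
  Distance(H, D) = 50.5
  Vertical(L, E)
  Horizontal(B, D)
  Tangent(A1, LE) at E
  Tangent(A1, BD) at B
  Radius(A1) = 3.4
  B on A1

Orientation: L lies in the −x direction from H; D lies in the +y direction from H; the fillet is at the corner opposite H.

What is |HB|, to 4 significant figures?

59.15

The virtual corner opposite H is at (-34.20, 50.50). A1 meets LE tangentially, so WE is at right angles to LE and tangency of A1 to BD means the radius WB is perpendicular to BD, with radius 3.4, so the center W sits 3.4 in from both sides at W = (-30.80, 47.10). That places the tangent points at E = (-34.20, 47.10) on LE and B = (-30.80, 50.50) on BD. Then |HB| = |B − H| = 59.15.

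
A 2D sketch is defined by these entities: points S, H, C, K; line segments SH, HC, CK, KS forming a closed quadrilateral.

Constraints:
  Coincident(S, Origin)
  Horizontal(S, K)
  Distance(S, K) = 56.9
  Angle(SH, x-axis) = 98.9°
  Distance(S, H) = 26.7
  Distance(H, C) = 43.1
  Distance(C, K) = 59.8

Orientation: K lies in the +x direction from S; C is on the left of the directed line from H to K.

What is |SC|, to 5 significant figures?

60.886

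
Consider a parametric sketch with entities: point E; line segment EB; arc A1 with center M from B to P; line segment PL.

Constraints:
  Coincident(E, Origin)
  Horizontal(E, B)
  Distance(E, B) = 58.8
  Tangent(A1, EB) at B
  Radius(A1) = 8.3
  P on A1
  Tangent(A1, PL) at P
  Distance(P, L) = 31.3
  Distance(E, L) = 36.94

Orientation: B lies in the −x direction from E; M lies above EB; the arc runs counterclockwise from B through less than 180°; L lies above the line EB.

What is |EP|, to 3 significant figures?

53.5

Checks: |MP| = 8.300 ✓; ∠(MP, PL) = 90.00° ✓; |PL| = 31.30 ✓; |EL| = 36.94 ✓.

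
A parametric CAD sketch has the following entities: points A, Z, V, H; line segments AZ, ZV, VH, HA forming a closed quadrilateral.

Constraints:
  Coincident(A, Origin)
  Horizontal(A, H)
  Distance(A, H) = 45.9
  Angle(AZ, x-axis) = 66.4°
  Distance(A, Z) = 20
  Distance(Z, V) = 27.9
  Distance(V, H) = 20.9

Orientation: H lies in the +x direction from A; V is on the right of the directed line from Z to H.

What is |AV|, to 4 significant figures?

25.56

Checks: |ZV| = 27.90 ✓; |VH| = 20.90 ✓.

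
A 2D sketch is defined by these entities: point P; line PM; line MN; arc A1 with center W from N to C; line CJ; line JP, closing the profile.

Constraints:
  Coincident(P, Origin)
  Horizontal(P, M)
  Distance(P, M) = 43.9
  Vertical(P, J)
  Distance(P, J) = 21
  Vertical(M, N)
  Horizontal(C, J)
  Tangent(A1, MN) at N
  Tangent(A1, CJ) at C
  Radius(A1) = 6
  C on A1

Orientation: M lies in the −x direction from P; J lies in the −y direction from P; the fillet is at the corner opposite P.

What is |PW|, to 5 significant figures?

40.760

P and J share the same x with |PJ| = 21.0 and J on the −y side, so J = (0.0000, -21.000). The virtual corner opposite P is at (-43.900, -21.000). Since A1 is tangent to MN there, WN ⟂ MN and the tangent condition forces WC to be normal to CJ, with radius 6.0, so the center W sits 6.0 in from both sides at W = (-37.900, -15.000). Then |PW| = |W − P| = 40.760.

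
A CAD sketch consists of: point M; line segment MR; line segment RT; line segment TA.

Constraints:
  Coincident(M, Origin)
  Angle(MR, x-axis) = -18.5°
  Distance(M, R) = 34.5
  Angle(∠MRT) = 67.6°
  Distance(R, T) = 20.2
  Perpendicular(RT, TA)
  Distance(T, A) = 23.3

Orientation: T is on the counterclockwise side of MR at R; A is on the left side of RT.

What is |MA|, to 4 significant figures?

11.12

∠MRT = 67.6°, so RT runs at -18.5° + (180° − 67.6°) = 93.90° from the x-axis; with |RT| = 20.2, T = R + 20.2·(cos 93.90°, sin 93.90°) = (31.34, 9.206). RT ⟂ TA; with |TA| = 23.3 on the left of RT, A = T + 23.3·(-0.9977, -0.06802) = (8.097, 7.621). Then |MA| = |A − M| = 11.12.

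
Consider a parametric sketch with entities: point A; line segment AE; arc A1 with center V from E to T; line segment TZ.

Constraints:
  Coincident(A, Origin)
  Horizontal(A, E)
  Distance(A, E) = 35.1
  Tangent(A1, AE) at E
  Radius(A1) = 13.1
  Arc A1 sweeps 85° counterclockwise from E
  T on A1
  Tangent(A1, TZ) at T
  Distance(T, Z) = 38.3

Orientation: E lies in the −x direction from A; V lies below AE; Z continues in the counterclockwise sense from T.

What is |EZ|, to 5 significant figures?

52.724

A is at the origin; A and E share the same y with |AE| = 35.1 and E on the −x side, so E = (-35.100, 0.0000). Since A1 is tangent to AE there, VE ⟂ AE, so V = E + (0, -13.1) = (-35.100, -13.100). On A1, E sits at bearing 90° from V; an 85° counterclockwise sweep puts T at bearing 175°, so T = V + 13.1·(cos 175°, sin 175°) = (-48.150, -11.958). A1 meets TZ tangentially, so VT is at right angles to TZ, so TZ runs along (−sin 175°, cos 175°); with |TZ| = 38.3, Z = (-51.488, -50.113). Then |EZ| = |Z − E| = 52.724.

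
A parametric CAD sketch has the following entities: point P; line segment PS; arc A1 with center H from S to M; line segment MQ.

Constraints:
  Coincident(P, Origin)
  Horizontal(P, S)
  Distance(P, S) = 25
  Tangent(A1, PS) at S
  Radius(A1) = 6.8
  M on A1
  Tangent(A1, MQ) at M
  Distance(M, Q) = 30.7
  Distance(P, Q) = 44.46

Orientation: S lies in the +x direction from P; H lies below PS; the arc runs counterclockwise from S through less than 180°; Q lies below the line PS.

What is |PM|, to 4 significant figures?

19.87

Checks: |HM| = 6.800 ✓; ∠(HM, MQ) = 90.00° ✓; |MQ| = 30.70 ✓; |PQ| = 44.46 ✓.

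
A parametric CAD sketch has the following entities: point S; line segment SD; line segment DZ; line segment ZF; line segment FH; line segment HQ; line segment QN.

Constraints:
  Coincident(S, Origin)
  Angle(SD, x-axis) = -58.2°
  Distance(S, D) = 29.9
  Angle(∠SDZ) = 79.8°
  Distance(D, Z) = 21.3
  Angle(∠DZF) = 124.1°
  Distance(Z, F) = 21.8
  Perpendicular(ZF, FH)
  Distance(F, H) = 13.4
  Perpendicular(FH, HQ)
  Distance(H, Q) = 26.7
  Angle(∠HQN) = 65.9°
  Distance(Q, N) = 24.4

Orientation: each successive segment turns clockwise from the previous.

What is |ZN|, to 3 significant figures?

10.2

FH is perpendicular to HQ, so HQ runs at -34.3°; with |HQ| = 26.7, Q = (7.55, -24.9). ∠HQN = 65.9° gives QN at -148° from the x-axis; with |QN| = 24.4, N = (-13.2, -37.7). Then |ZN| = |N − Z| = 10.2.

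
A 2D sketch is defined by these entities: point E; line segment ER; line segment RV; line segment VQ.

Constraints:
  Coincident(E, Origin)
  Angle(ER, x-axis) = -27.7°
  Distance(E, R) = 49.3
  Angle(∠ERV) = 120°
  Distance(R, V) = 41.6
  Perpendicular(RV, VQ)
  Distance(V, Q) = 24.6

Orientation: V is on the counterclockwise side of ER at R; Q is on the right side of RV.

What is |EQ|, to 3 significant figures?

94.4

E is at the origin; ER runs at -27.7° with length 49.3, so R = 49.3·(cos -27.7°, sin -27.7°) = (43.6, -22.9). ∠ERV = 120.0°, so RV runs at -27.7° + (180° − 120.0°) = 32.3° from the x-axis; with |RV| = 41.6, V = R + 41.6·(cos 32.3°, sin 32.3°) = (78.8, -0.688). RV ⟂ VQ; with |VQ| = 24.6 on the right of RV, Q = V + 24.6·(0.534, -0.845) = (92.0, -21.5). Then |EQ| = |Q − E| = 94.4.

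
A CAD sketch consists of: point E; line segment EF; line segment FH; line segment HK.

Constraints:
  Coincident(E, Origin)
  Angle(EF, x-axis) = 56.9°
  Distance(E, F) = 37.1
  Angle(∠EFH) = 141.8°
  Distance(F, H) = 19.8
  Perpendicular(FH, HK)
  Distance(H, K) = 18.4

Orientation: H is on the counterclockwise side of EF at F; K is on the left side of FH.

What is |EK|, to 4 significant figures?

49.17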